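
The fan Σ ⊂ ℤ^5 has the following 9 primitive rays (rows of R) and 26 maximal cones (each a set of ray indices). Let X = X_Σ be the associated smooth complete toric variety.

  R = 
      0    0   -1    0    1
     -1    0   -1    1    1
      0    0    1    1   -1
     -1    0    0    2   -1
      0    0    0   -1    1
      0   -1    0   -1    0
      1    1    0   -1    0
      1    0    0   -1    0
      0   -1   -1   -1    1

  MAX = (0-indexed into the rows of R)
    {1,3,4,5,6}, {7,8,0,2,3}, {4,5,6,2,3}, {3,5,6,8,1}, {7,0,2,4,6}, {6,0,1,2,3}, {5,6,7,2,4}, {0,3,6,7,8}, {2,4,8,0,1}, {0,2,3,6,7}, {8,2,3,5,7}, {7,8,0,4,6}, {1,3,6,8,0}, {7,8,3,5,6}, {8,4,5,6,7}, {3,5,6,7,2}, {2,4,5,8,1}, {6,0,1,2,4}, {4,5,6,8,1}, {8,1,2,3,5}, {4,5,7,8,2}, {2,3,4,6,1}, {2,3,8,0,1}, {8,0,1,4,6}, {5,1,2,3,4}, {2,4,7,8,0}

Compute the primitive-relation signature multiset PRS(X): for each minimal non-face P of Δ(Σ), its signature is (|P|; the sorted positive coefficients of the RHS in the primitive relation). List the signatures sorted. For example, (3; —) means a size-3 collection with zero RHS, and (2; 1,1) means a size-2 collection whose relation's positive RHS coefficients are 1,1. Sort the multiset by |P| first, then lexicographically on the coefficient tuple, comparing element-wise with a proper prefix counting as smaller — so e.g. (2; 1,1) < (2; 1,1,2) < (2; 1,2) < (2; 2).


Minimal non-faces — 7 found among 9 rays, 26 max cones:

  P = {0,5}:  v_{0} + v_{5} = v_{8} — sig = (2; 1)
  P = {1,7}:  v_{1} + v_{7} = v_{0} — sig = (2; 1)
  P = {3,4,7}:  v_{3} + v_{4} + v_{7} = 0 — sig = (3; —)
  P = {0,3,4}:  v_{0} + v_{3} + v_{4} = v_{1} — sig = (3; 1)
  P = {2,6,8}:  v_{2} + v_{6} + v_{8} = v_{7} — sig = (3; 1)
  P = {3,4,8}:  v_{3} + v_{4} + v_{8} = v_{1} + v_{5} — sig = (3; 1,1)
  P = {1,2,5,6}:  v_{1} + v_{2} + v_{5} + v_{6} = 0 — sig = (4; —)

Sorted signature multiset PRS(X):
[(2; 1), (2; 1), (3; —), (3; 1), (3; 1), (3; 1,1), (4; —)]


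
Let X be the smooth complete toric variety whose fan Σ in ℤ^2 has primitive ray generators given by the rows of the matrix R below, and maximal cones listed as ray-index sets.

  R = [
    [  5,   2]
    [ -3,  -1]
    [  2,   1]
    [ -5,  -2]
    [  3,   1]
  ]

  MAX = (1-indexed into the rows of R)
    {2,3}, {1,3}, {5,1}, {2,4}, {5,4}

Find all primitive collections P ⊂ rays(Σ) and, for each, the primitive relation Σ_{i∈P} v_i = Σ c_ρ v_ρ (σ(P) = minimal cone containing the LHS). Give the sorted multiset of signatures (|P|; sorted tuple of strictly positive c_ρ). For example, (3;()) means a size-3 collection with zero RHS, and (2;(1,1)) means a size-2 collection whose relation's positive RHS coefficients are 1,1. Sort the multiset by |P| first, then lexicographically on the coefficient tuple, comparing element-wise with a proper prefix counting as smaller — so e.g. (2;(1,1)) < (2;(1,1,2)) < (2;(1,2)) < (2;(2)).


Primitive collections (5):

  P = {1,4}:  v_{1} + v_{4} = 0 ; sig = (2;())
  P = {2,5}:  v_{2} + v_{5} = 0 ; sig = (2;())
  P = {1,2}:  v_{1} + v_{2} = v_{3} ; sig = (2;(1))
  P = {3,4}:  v_{3} + v_{4} = v_{2} ; sig = (2;(1))
  P = {3,5}:  v_{3} + v_{5} = v_{1} ; sig = (2;(1))

so the primitive-relation signature multiset is
[(2;()), (2;()), (2;(1)), (2;(1)), (2;(1))]


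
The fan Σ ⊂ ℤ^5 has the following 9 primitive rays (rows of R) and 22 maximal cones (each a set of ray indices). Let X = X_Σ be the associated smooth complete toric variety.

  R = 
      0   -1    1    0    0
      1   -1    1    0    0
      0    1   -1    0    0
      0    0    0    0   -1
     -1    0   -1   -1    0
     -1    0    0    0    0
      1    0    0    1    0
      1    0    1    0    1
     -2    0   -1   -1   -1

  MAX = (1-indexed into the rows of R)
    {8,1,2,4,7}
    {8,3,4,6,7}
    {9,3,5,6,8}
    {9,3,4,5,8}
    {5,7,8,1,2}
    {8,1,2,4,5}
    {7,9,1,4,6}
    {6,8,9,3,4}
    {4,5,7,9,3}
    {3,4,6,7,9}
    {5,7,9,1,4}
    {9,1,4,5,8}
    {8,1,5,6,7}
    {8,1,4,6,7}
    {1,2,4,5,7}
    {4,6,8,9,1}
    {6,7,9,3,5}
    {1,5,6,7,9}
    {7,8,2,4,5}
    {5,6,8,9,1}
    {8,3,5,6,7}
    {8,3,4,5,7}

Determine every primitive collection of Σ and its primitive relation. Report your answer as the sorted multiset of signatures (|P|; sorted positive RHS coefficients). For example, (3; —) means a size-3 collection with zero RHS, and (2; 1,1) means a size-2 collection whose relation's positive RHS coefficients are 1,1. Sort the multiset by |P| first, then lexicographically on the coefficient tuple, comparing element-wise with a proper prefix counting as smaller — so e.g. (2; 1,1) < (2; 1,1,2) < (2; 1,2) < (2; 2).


Primitive collections (7):

  {1,3}:  v_{1} + v_{3} = 0  ⟹  sig = (2; —)
  {2,6}:  v_{2} + v_{6} = v_{1}  ⟹  sig = (2; 1)
  {2,9}:  v_{2} + v_{9} = v_{1} + v_{4} + v_{5}  ⟹  sig = (2; 1,1,1)
  {2,3}:  v_{2} + v_{3} = v_{4} + v_{5} + v_{7} + v_{8}  ⟹  sig = (2; 1,1,1,1)
  {7,8,9}:  v_{7} + v_{8} + v_{9} = 0  ⟹  sig = (3; —)
  {4,5,6}:  v_{4} + v_{5} + v_{6} = v_{9}  ⟹  sig = (3; 1)
  {1,4,5,7,8}:  v_{1} + v_{4} + v_{5} + v_{7} + v_{8} = v_{2}  ⟹  sig = (5; 1)

Sorted signature multiset PRS(X):
{ (2; —),  (2; 1),  (2; 1,1,1),  (2; 1,1,1,1),  (3; —),  (3; 1),  (5; 1) }


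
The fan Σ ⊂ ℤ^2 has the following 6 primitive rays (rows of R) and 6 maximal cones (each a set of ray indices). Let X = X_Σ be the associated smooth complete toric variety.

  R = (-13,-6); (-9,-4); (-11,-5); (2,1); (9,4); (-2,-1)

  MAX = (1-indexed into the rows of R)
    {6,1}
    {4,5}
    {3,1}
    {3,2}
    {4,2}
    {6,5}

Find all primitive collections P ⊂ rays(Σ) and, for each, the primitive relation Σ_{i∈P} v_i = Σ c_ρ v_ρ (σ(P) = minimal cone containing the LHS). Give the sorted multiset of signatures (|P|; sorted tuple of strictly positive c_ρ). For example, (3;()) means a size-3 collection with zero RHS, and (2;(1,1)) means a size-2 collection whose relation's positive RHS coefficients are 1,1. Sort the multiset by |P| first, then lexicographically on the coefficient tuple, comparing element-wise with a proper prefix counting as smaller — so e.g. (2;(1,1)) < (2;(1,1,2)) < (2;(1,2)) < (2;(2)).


Σ has 9 primitive collections:

  • {2,5}:  v_{2} + v_{5} = 0  →  sig = (2;())
  • {4,6}:  v_{4} + v_{6} = 0  →  sig = (2;())
  • {1,4}:  v_{1} + v_{4} = v_{3}  →  sig = (2;(1))
  • {2,6}:  v_{2} + v_{6} = v_{3}  →  sig = (2;(1))
  • {3,4}:  v_{3} + v_{4} = v_{2}  →  sig = (2;(1))
  • {3,5}:  v_{3} + v_{5} = v_{6}  →  sig = (2;(1))
  • {3,6}:  v_{3} + v_{6} = v_{1}  →  sig = (2;(1))
  • {1,2}:  v_{1} + v_{2} = 2·v_{3}  →  sig = (2;(2))
  • {1,5}:  v_{1} + v_{5} = 2·v_{6}  →  sig = (2;(2))

Hence PRS(X_Σ) =
{ (2;()) ×2,  (2;(1)) ×5,  (2;(2)) ×2 }


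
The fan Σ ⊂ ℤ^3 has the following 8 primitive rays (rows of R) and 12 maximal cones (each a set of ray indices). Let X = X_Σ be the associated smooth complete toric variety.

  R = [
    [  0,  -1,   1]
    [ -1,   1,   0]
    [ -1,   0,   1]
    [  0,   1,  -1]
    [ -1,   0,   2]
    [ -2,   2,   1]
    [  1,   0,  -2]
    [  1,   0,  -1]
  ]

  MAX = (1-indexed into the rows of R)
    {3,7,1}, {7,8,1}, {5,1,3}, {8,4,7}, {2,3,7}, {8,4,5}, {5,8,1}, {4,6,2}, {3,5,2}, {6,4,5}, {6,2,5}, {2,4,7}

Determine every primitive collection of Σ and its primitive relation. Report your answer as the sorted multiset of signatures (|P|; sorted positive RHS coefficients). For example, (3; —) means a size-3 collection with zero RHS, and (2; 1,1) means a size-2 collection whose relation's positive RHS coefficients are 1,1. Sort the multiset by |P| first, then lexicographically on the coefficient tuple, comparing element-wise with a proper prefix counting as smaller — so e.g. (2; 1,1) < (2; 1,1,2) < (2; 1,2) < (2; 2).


Σ has 11 primitive collections:

  • {1,4}:  v_{1} + v_{4} = 0  →  sig = (2; —)
  • {3,8}:  v_{3} + v_{8} = 0  →  sig = (2; —)
  • {5,7}:  v_{5} + v_{7} = 0  →  sig = (2; —)
  • {1,2}:  v_{1} + v_{2} = v_{3}  →  sig = (2; 1)
  • {2,8}:  v_{2} + v_{8} = v_{4}  →  sig = (2; 1)
  • {3,4}:  v_{3} + v_{4} = v_{2}  →  sig = (2; 1)
  • {1,6}:  v_{1} + v_{6} = v_{2} + v_{5}  →  sig = (2; 1,1)
  • {6,7}:  v_{6} + v_{7} = v_{2} + v_{4}  →  sig = (2; 1,1)
  • {3,6}:  v_{3} + v_{6} = 2·v_{2} + v_{5}  →  sig = (2; 1,2)
  • {6,8}:  v_{6} + v_{8} = 2·v_{4} + v_{5}  →  sig = (2; 1,2)
  • {2,4,5}:  v_{2} + v_{4} + v_{5} = v_{6}  →  sig = (3; 1)

Signatures (|P|; sorted positive RHS coefficients), sorted:
    (2; —)
    (2; —)
    (2; —)
    (2; 1)
    (2; 1)
    (2; 1)
    (2; 1,1)
    (2; 1,1)
    (2; 1,2)
    (2; 1,2)
    (3; 1)


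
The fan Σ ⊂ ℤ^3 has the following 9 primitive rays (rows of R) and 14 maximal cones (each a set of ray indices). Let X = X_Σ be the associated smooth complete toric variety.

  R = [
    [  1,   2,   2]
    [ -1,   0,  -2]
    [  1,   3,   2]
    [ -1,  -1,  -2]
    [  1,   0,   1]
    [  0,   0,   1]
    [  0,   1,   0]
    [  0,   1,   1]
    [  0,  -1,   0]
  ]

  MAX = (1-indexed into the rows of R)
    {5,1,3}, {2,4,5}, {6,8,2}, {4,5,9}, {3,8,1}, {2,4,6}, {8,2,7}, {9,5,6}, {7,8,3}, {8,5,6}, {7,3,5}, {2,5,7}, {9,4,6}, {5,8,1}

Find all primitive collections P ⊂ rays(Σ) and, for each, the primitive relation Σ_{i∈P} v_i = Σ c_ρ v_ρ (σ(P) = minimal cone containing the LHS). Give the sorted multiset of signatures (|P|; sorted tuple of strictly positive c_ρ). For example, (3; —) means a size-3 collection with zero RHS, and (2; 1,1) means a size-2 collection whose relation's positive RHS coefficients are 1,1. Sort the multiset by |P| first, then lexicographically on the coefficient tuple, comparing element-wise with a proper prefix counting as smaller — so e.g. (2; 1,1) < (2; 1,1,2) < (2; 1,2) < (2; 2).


Minimal non-faces — 20 found among 9 rays, 14 max cones:

  {7,9}:  v_{7} + v_{9} = 0  ⇒ sig = (2; —)
  {1,4}:  v_{1} + v_{4} = v_{7}  ⇒ sig = (2; 1)
  {1,7}:  v_{1} + v_{7} = v_{3}  ⇒ sig = (2; 1)
  {2,9}:  v_{2} + v_{9} = v_{4}  ⇒ sig = (2; 1)
  {3,9}:  v_{3} + v_{9} = v_{1}  ⇒ sig = (2; 1)
  {4,7}:  v_{4} + v_{7} = v_{2}  ⇒ sig = (2; 1)
  {6,7}:  v_{6} + v_{7} = v_{8}  ⇒ sig = (2; 1)
  {8,9}:  v_{8} + v_{9} = v_{6}  ⇒ sig = (2; 1)
  {1,9}:  v_{1} + v_{9} = v_{5} + v_{8}  ⇒ sig = (2; 1,1)
  {3,6}:  v_{3} + v_{6} = v_{1} + v_{8}  ⇒ sig = (2; 1,1)
  {4,8}:  v_{4} + v_{8} = v_{2} + v_{6}  ⇒ sig = (2; 1,1)
  {1,6}:  v_{1} + v_{6} = v_{5} + 2·v_{8}  ⇒ sig = (2; 1,2)
  {1,2}:  v_{1} + v_{2} = 2·v_{7}  ⇒ sig = (2; 2)
  {3,4}:  v_{3} + v_{4} = 2·v_{7}  ⇒ sig = (2; 2)
  {2,3}:  v_{2} + v_{3} = 3·v_{7}  ⇒ sig = (2; 3)
  {2,5,6}:  v_{2} + v_{5} + v_{6} = 0  ⇒ sig = (3; —)
  {2,5,8}:  v_{2} + v_{5} + v_{8} = v_{7}  ⇒ sig = (3; 1)
  {4,5,6}:  v_{4} + v_{5} + v_{6} = v_{9}  ⇒ sig = (3; 1)
  {5,7,8}:  v_{5} + v_{7} + v_{8} = v_{1}  ⇒ sig = (3; 1)
  {3,5,8}:  v_{3} + v_{5} + v_{8} = 2·v_{1}  ⇒ sig = (3; 2)

Hence PRS(X_Σ) =
{ (2; —),  (2; 1) ×7,  (2; 1,1) ×3,  (2; 1,2),  (2; 2) ×2,  (2; 3),  (3; —),  (3; 1) ×3,  (3; 2) }


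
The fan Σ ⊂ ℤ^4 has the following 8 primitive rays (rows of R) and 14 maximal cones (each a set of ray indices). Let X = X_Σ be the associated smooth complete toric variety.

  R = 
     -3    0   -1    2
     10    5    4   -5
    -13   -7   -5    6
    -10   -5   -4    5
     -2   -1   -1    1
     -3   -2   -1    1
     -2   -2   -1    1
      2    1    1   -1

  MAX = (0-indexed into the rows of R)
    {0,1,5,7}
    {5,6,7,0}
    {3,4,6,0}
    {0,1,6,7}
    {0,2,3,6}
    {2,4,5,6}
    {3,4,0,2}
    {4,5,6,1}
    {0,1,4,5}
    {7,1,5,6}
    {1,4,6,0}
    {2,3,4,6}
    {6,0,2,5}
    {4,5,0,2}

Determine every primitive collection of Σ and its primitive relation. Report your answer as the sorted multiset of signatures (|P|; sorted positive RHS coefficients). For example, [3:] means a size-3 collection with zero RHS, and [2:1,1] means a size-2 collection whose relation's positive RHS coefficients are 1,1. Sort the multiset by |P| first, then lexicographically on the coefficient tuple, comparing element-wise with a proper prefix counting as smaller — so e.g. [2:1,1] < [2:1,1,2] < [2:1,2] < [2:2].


Σ has 9 primitive collections:

  • {1,3}:  v_{1} + v_{3} = 0  →  sig = [2:]
  • {4,7}:  v_{4} + v_{7} = 0  →  sig = [2:]
  • {1,2}:  v_{1} + v_{2} = v_{5}  →  sig = [2:1]
  • {3,5}:  v_{3} + v_{5} = v_{2}  →  sig = [2:1]
  • {3,7}:  v_{3} + v_{7} = v_{0} + v_{5} + v_{6}  →  sig = [2:1,1,1]
  • {2,7}:  v_{2} + v_{7} = v_{0} + 2·v_{5} + v_{6}  →  sig = [2:1,1,2]
  • {0,1,5,6}:  v_{0} + v_{1} + v_{5} + v_{6} = v_{7}  →  sig = [4:1]
  • {0,4,5,6}:  v_{0} + v_{4} + v_{5} + v_{6} = v_{3}  →  sig = [4:1]
  • {0,2,4,6}:  v_{0} + v_{2} + v_{4} + v_{6} = 2·v_{3}  →  sig = [4:2]

so the primitive-relation signature multiset is
{ [2:] ×2,  [2:1] ×2,  [2:1,1,1],  [2:1,1,2],  [4:1] ×2,  [4:2] }


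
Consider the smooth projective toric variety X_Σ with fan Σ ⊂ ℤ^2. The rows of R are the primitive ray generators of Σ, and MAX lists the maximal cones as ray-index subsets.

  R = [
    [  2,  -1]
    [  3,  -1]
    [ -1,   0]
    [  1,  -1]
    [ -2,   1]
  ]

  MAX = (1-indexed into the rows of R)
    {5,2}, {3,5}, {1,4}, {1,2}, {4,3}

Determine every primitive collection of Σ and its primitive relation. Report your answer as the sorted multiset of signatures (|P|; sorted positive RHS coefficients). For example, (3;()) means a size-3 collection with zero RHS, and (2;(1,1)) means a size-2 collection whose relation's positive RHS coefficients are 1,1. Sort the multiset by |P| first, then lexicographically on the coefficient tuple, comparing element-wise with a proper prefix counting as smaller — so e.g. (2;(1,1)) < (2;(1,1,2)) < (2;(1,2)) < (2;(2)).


|primitive collections| = 5. Relations:

  {1,5}:  v_{1} + v_{5} = 0  ⟹  sig = (2;())
  {1,3}:  v_{1} + v_{3} = v_{4}  ⟹  sig = (2;(1))
  {2,3}:  v_{2} + v_{3} = v_{1}  ⟹  sig = (2;(1))
  {4,5}:  v_{4} + v_{5} = v_{3}  ⟹  sig = (2;(1))
  {2,4}:  v_{2} + v_{4} = 2·v_{1}  ⟹  sig = (2;(2))

Hence PRS(X_Σ) =
{ (2;()),  (2;(1)) ×3,  (2;(2)) }


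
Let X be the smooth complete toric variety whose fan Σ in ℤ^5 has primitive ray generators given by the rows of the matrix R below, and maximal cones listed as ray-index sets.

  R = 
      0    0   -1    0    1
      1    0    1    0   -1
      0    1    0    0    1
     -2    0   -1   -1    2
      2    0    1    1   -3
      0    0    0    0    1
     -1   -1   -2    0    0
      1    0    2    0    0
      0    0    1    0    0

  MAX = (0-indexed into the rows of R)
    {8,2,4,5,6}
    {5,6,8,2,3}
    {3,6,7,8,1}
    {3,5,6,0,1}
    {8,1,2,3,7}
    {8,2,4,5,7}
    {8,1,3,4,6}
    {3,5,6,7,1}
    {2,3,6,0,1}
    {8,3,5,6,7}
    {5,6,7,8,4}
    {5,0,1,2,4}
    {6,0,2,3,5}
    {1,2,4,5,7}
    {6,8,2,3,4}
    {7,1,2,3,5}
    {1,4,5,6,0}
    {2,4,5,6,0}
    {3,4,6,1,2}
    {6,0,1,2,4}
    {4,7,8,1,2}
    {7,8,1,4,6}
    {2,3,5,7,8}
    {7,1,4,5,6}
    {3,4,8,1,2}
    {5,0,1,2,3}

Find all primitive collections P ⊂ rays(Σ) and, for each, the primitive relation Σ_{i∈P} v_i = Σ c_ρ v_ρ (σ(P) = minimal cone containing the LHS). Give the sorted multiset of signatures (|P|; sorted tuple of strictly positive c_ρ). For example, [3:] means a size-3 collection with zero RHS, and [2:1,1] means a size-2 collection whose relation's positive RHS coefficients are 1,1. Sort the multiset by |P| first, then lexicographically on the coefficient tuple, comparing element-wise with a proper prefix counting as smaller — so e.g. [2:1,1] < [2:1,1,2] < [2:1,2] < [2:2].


Δ(Σ) — 9 vertices, 9 min non-faces:

  {0,8}:  v_{0} + v_{8} = v_{5} — sig = [2:1]
  {0,7}:  v_{0} + v_{7} = v_{1} + 2·v_{5} — sig = [2:1,2]
  {3,4,5}:  v_{3} + v_{4} + v_{5} = 0 — sig = [3:]
  {1,5,8}:  v_{1} + v_{5} + v_{8} = v_{7} — sig = [3:1]
  {2,6,7}:  v_{2} + v_{6} + v_{7} = v_{5} — sig = [3:1]
  {3,4,7}:  v_{3} + v_{4} + v_{7} = v_{1} + v_{8} — sig = [3:1,1]
  {0,3,4}:  v_{0} + v_{3} + v_{4} = v_{1} + v_{2} + v_{6} — sig = [3:1,1,1]
  {1,2,6,8}:  v_{1} + v_{2} + v_{6} + v_{8} = 0 — sig = [4:]
  {1,2,5,6}:  v_{1} + v_{2} + v_{5} + v_{6} = v_{0} — sig = [4:1]

Hence PRS(X_Σ) =
    |P|=2: 2 collections, coeffs (1), (1,2)
    |P|=3: 5 collections, coeffs (), (1), (1), (1,1), (1,1,1)
    |P|=4: 2 collections, coeffs (), (1)


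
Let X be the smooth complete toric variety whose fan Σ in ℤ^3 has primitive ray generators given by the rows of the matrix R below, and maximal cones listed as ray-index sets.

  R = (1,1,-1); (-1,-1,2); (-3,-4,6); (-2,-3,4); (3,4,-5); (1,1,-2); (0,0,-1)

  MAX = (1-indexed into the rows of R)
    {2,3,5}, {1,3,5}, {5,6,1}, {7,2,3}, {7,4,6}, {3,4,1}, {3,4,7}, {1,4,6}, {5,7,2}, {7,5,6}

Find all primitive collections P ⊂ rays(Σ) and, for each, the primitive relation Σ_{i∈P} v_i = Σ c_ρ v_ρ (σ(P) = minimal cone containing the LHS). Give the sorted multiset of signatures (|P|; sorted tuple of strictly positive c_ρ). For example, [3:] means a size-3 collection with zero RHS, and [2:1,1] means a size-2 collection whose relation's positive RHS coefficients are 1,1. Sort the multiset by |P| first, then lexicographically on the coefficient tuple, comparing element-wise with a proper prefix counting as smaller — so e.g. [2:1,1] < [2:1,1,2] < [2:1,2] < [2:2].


Primitive collections (7):

  {2,6}:  v_{2} + v_{6} = 0 — sig = [2:]
  {1,7}:  v_{1} + v_{7} = v_{6} — sig = [2:1]
  {2,4}:  v_{2} + v_{4} = v_{3} — sig = [2:1]
  {3,6}:  v_{3} + v_{6} = v_{4} — sig = [2:1]
  {4,5}:  v_{4} + v_{5} = v_{1} — sig = [2:1]
  {1,2}:  v_{1} + v_{2} = v_{3} + v_{5} — sig = [2:1,1]
  {3,5,7}:  v_{3} + v_{5} + v_{7} = 0 — sig = [3:]

Sorted signature multiset PRS(X):
    |P|=2: 6 collections, coeffs (), (1), (1), (1), (1), (1,1)
    |P|=3: 1 collection, coeffs ()


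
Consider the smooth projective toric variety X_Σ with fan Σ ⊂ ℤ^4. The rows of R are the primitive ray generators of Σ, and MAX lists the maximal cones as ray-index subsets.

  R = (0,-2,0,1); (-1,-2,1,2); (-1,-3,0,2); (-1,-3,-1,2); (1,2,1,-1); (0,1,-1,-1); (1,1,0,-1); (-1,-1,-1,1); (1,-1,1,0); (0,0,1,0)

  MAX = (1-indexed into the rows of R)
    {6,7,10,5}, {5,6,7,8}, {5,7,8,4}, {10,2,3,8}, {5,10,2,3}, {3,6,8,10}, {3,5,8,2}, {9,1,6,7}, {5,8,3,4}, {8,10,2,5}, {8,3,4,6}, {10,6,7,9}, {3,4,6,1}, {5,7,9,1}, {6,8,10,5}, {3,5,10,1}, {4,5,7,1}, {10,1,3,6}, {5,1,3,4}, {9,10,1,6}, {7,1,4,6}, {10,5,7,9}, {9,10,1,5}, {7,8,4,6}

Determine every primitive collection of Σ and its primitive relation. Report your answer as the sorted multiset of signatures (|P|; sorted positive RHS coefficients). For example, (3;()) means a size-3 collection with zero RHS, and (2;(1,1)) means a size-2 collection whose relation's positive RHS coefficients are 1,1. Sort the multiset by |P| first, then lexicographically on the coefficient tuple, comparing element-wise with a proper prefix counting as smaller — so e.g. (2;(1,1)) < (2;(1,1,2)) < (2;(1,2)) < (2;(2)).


18 minimal non-faces of Δ(Σ) (on 10 rays):

  {1,8}:  v_{1} + v_{8} = v_{4}  ⇒ sig = (2;(1))
  {3,7}:  v_{3} + v_{7} = v_{1}  ⇒ sig = (2;(1))
  {4,10}:  v_{4} + v_{10} = v_{3}  ⇒ sig = (2;(1))
  {8,9}:  v_{8} + v_{9} = v_{1}  ⇒ sig = (2;(1))
  {2,6}:  v_{2} + v_{6} = v_{8} + v_{10}  ⇒ sig = (2;(1,1))
  {2,7}:  v_{2} + v_{7} = v_{3} + v_{5}  ⇒ sig = (2;(1,1))
  {2,9}:  v_{2} + v_{9} = v_{1} + v_{3} + v_{5} + v_{10}  ⇒ sig = (2;(1,1,1,1))
  {2,4}:  v_{2} + v_{4} = 2·v_{3} + v_{5} + v_{8}  ⇒ sig = (2;(1,1,2))
  {1,2}:  v_{1} + v_{2} = 2·v_{3} + v_{5}  ⇒ sig = (2;(1,2))
  {3,9}:  v_{3} + v_{9} = 2·v_{1} + v_{10}  ⇒ sig = (2;(1,2))
  {4,9}:  v_{4} + v_{9} = 2·v_{1}  ⇒ sig = (2;(2))
  {3,5,6}:  v_{3} + v_{5} + v_{6} = 0  ⇒ sig = (3;())
  {7,8,10}:  v_{7} + v_{8} + v_{10} = 0  ⇒ sig = (3;())
  {1,5,6}:  v_{1} + v_{5} + v_{6} = v_{7}  ⇒ sig = (3;(1))
  {1,7,10}:  v_{1} + v_{7} + v_{10} = v_{9}  ⇒ sig = (3;(1))
  {4,5,6}:  v_{4} + v_{5} + v_{6} = v_{7} + v_{8}  ⇒ sig = (3;(1,1))
  {5,6,9}:  v_{5} + v_{6} + v_{9} = 2·v_{7} + v_{10}  ⇒ sig = (3;(1,2))
  {3,5,8,10}:  v_{3} + v_{5} + v_{8} + v_{10} = v_{2}  ⇒ sig = (4;(1))

Signatures (|P|; sorted positive RHS coefficients), sorted:
    |P|=2: 11 collections, coeffs (1), (1), (1), (1), (1,1), (1,1), (1,1,1,1), (1,1,2), (1,2), (1,2), (2)
    |P|=3: 6 collections, coeffs (), (), (1), (1), (1,1), (1,2)
    |P|=4: 1 collection, coeffs (1)


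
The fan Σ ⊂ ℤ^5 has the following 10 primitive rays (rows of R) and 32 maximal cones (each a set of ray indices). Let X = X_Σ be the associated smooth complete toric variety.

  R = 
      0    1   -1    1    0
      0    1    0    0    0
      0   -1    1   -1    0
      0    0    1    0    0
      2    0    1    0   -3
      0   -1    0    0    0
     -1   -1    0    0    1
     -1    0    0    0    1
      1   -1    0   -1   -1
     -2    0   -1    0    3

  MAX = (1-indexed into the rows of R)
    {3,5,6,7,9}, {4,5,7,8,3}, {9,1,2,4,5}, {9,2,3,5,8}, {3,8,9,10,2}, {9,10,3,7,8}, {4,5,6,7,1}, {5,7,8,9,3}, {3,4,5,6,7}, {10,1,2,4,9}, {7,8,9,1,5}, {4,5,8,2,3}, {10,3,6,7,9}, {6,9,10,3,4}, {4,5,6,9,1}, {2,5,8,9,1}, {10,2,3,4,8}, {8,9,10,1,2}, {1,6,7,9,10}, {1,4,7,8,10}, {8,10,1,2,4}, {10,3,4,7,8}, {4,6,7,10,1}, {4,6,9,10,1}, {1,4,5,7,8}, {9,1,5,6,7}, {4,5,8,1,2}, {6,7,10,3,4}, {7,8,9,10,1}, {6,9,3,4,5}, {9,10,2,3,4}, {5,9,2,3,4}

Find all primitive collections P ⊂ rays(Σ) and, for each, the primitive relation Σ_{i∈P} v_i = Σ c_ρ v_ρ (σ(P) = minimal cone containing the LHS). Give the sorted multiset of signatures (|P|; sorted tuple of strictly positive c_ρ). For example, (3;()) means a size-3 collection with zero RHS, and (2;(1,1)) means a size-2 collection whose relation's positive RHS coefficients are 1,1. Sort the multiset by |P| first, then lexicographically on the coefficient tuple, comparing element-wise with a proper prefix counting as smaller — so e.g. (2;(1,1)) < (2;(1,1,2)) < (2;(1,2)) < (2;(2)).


Σ has 7 primitive collections:

  {1,3}:  v_{1} + v_{3} = 0 ; sig = (2;())
  {2,6}:  v_{2} + v_{6} = 0 ; sig = (2;())
  {5,10}:  v_{5} + v_{10} = 0 ; sig = (2;())
  {2,7}:  v_{2} + v_{7} = v_{8} ; sig = (2;(1))
  {6,8}:  v_{6} + v_{8} = v_{7} ; sig = (2;(1))
  {4,8,9}:  v_{4} + v_{8} + v_{9} = v_{3} ; sig = (3;(1))
  {4,7,9}:  v_{4} + v_{7} + v_{9} = v_{3} + v_{6} ; sig = (3;(1,1))

Signatures (|P|; sorted positive RHS coefficients), sorted:
[(2;()), (2;()), (2;()), (2;(1)), (2;(1)), (3;(1)), (3;(1,1))]


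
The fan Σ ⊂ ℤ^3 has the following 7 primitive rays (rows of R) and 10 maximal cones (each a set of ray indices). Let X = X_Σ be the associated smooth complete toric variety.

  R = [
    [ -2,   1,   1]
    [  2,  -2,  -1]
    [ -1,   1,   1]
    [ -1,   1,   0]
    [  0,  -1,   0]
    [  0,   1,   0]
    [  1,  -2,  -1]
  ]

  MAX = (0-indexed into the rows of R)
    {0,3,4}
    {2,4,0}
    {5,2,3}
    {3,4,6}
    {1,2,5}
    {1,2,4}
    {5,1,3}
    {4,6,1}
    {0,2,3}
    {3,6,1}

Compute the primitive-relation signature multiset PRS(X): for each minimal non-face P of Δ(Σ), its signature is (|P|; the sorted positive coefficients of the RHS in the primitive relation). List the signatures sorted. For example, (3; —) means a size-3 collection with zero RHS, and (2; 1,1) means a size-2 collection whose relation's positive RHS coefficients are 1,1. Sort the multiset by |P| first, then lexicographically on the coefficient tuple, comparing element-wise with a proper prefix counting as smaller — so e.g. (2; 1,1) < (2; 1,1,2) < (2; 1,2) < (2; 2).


Δ(Σ) — 7 vertices, 9 min non-faces:

  P = {4,5}:  v_{4} + v_{5} = 0  →  sig = (2; —)
  P = {0,1}:  v_{0} + v_{1} = v_{4}  →  sig = (2; 1)
  P = {2,6}:  v_{2} + v_{6} = v_{4}  →  sig = (2; 1)
  P = {0,5}:  v_{0} + v_{5} = v_{2} + v_{3}  →  sig = (2; 1,1)
  P = {5,6}:  v_{5} + v_{6} = v_{1} + v_{3}  →  sig = (2; 1,1)
  P = {0,6}:  v_{0} + v_{6} = v_{3} + 2·v_{4}  →  sig = (2; 1,2)
  P = {1,2,3}:  v_{1} + v_{2} + v_{3} = 0  →  sig = (3; —)
  P = {1,3,4}:  v_{1} + v_{3} + v_{4} = v_{6}  →  sig = (3; 1)
  P = {2,3,4}:  v_{2} + v_{3} + v_{4} = v_{0}  →  sig = (3; 1)

so the primitive-relation signature multiset is
    (2; —)
    (2; 1)
    (2; 1)
    (2; 1,1)
    (2; 1,1)
    (2; 1,2)
    (3; —)
    (3; 1)
    (3; 1)


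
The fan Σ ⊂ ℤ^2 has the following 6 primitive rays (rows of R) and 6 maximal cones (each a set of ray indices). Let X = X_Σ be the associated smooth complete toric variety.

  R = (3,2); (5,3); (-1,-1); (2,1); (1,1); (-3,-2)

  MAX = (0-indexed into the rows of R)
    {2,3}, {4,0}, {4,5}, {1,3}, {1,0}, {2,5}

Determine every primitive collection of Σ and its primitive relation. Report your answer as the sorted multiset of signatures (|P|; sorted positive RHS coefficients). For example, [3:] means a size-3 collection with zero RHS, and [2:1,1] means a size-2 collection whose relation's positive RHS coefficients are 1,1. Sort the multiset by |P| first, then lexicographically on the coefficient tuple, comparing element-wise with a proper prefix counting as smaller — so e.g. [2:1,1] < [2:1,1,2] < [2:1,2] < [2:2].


Primitive collections (9):

  • {0,5}:  v_{0} + v_{5} = 0  ⟹  sig = [2:]
  • {2,4}:  v_{2} + v_{4} = 0  ⟹  sig = [2:]
  • {0,2}:  v_{0} + v_{2} = v_{3}  ⟹  sig = [2:1]
  • {0,3}:  v_{0} + v_{3} = v_{1}  ⟹  sig = [2:1]
  • {1,5}:  v_{1} + v_{5} = v_{3}  ⟹  sig = [2:1]
  • {3,4}:  v_{3} + v_{4} = v_{0}  ⟹  sig = [2:1]
  • {3,5}:  v_{3} + v_{5} = v_{2}  ⟹  sig = [2:1]
  • {1,2}:  v_{1} + v_{2} = 2·v_{3}  ⟹  sig = [2:2]
  • {1,4}:  v_{1} + v_{4} = 2·v_{0}  ⟹  sig = [2:2]

Sorted signature multiset PRS(X):
{ [2:] ×2,  [2:1] ×5,  [2:2] ×2 }


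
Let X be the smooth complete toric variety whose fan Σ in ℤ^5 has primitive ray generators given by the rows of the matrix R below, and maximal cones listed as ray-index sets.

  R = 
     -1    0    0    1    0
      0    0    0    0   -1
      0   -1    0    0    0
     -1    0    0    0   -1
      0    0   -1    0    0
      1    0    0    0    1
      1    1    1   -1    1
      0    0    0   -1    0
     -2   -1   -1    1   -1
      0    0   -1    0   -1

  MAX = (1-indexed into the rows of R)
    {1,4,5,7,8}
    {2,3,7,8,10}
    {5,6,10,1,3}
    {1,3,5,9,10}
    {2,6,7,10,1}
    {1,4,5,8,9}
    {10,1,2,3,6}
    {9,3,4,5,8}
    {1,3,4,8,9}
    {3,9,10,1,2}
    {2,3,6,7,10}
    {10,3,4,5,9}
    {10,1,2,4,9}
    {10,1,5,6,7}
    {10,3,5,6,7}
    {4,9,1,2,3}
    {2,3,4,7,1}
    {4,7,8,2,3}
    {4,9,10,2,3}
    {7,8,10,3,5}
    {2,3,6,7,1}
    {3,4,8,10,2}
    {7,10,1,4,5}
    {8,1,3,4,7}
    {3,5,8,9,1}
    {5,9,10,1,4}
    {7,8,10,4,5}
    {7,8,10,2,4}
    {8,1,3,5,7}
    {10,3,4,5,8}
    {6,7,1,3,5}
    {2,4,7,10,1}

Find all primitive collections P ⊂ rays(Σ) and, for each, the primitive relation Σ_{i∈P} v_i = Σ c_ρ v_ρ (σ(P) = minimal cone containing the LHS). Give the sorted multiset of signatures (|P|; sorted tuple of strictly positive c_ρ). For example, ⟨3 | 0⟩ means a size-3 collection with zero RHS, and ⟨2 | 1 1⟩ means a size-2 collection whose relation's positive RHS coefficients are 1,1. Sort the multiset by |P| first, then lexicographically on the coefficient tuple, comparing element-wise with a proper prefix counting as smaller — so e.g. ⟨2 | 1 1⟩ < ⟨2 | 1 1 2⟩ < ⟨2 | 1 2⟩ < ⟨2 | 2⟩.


Σ has 14 primitive collections:

  {4,6}:  v_{4} + v_{6} = 0 ; sig = ⟨2 | 0⟩
  {2,5}:  v_{2} + v_{5} = v_{10} ; sig = ⟨2 | 1⟩
  {7,9}:  v_{7} + v_{9} = v_{1} + v_{8} ; sig = ⟨2 | 1 1⟩
  {6,8}:  v_{6} + v_{8} = v_{3} + v_{5} + v_{7} ; sig = ⟨2 | 1 1 1⟩
  {6,9}:  v_{6} + v_{9} = v_{1} + v_{3} + v_{5} ; sig = ⟨2 | 1 1 1⟩
  {1,2,8}:  v_{1} + v_{2} + v_{8} = v_{4} ; sig = ⟨3 | 1⟩
  {1,8,10}:  v_{1} + v_{8} + v_{10} = v_{4} + v_{5} ; sig = ⟨3 | 1 1⟩
  {2,8,9}:  v_{2} + v_{8} + v_{9} = v_{3} + 2·v_{4} + v_{5} ; sig = ⟨3 | 1 1 2⟩
  {8,9,10}:  v_{8} + v_{9} + v_{10} = v_{3} + 2·v_{4} + 2·v_{5} ; sig = ⟨3 | 1 2 2⟩
  {1,3,7,10}:  v_{1} + v_{3} + v_{7} + v_{10} = 0 ; sig = ⟨4 | 0⟩
  {1,3,4,5}:  v_{1} + v_{3} + v_{4} + v_{5} = v_{9} ; sig = ⟨4 | 1⟩
  {3,4,5,7}:  v_{3} + v_{4} + v_{5} + v_{7} = v_{8} ; sig = ⟨4 | 1⟩
  {1,3,4,10}:  v_{1} + v_{3} + v_{4} + v_{10} = v_{2} + v_{9} ; sig = ⟨4 | 1 1⟩
  {3,4,7,10}:  v_{3} + v_{4} + v_{7} + v_{10} = v_{2} + v_{8} ; sig = ⟨4 | 1 1⟩

Signatures (|P|; sorted positive RHS coefficients), sorted:
    ⟨2 | 0⟩
    ⟨2 | 1⟩
    ⟨2 | 1 1⟩
    ⟨2 | 1 1 1⟩
    ⟨2 | 1 1 1⟩
    ⟨3 | 1⟩
    ⟨3 | 1 1⟩
    ⟨3 | 1 1 2⟩
    ⟨3 | 1 2 2⟩
    ⟨4 | 0⟩
    ⟨4 | 1⟩
    ⟨4 | 1⟩
    ⟨4 | 1 1⟩
    ⟨4 | 1 1⟩


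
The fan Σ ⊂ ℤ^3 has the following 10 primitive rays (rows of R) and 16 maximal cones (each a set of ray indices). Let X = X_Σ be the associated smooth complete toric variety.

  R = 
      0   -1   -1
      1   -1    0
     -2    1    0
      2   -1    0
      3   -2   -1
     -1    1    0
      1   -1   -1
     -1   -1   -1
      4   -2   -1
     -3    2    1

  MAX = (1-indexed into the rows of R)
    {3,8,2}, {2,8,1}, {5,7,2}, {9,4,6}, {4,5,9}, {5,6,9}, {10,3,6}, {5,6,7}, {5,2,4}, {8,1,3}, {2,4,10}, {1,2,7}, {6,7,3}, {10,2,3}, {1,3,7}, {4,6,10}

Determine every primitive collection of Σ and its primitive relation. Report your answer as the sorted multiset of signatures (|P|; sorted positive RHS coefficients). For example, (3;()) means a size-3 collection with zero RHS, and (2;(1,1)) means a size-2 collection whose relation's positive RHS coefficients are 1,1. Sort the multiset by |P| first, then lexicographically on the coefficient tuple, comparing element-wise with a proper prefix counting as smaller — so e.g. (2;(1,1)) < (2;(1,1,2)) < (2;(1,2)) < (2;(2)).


24 collections generate NE(X_Σ); each relation:

  • {2,6}:  v_{2} + v_{6} = 0 — sig = (2;())
  • {3,4}:  v_{3} + v_{4} = 0 — sig = (2;())
  • {5,10}:  v_{5} + v_{10} = 0 — sig = (2;())
  • {3,5}:  v_{3} + v_{5} = v_{7} — sig = (2;(1))
  • {4,7}:  v_{4} + v_{7} = v_{5} — sig = (2;(1))
  • {7,10}:  v_{7} + v_{10} = v_{3} — sig = (2;(1))
  • {1,4}:  v_{1} + v_{4} = v_{2} + v_{7} — sig = (2;(1,1))
  • {1,6}:  v_{1} + v_{6} = v_{3} + v_{7} — sig = (2;(1,1))
  • {1,9}:  v_{1} + v_{9} = v_{5} + v_{7} — sig = (2;(1,1))
  • {2,9}:  v_{2} + v_{9} = v_{4} + v_{5} — sig = (2;(1,1))
  • {3,9}:  v_{3} + v_{9} = v_{5} + v_{6} — sig = (2;(1,1))
  • {4,8}:  v_{4} + v_{8} = v_{1} + v_{2} — sig = (2;(1,1))
  • {6,8}:  v_{6} + v_{8} = v_{1} + v_{3} — sig = (2;(1,1))
  • {9,10}:  v_{9} + v_{10} = v_{4} + v_{6} — sig = (2;(1,1))
  • {5,8}:  v_{5} + v_{8} = v_{1} + v_{2} + v_{7} — sig = (2;(1,1,1))
  • {1,5}:  v_{1} + v_{5} = v_{2} + 2·v_{7} — sig = (2;(1,2))
  • {1,10}:  v_{1} + v_{10} = v_{2} + 2·v_{3} — sig = (2;(1,2))
  • {7,9}:  v_{7} + v_{9} = 2·v_{5} + v_{6} — sig = (2;(1,2))
  • {8,9}:  v_{8} + v_{9} = v_{2} + 2·v_{7} — sig = (2;(1,2))
  • {7,8}:  v_{7} + v_{8} = 2·v_{1} — sig = (2;(2))
  • {8,10}:  v_{8} + v_{10} = 2·v_{2} + 3·v_{3} — sig = (2;(2,3))
  • {1,2,3}:  v_{1} + v_{2} + v_{3} = v_{8} — sig = (3;(1))
  • {2,3,7}:  v_{2} + v_{3} + v_{7} = v_{1} — sig = (3;(1))
  • {4,5,6}:  v_{4} + v_{5} + v_{6} = v_{9} — sig = (3;(1))

Hence PRS(X_Σ) =
    |P|=2: 21 collections, coeffs (), (), (), (1), (1), (1), (1,1), (1,1), (1,1), (1,1), (1,1), (1,1), (1,1), (1,1), (1,1,1), (1,2), (1,2), (1,2), (1,2), (2), (2,3)
    |P|=3: 3 collections, coeffs (1), (1), (1)


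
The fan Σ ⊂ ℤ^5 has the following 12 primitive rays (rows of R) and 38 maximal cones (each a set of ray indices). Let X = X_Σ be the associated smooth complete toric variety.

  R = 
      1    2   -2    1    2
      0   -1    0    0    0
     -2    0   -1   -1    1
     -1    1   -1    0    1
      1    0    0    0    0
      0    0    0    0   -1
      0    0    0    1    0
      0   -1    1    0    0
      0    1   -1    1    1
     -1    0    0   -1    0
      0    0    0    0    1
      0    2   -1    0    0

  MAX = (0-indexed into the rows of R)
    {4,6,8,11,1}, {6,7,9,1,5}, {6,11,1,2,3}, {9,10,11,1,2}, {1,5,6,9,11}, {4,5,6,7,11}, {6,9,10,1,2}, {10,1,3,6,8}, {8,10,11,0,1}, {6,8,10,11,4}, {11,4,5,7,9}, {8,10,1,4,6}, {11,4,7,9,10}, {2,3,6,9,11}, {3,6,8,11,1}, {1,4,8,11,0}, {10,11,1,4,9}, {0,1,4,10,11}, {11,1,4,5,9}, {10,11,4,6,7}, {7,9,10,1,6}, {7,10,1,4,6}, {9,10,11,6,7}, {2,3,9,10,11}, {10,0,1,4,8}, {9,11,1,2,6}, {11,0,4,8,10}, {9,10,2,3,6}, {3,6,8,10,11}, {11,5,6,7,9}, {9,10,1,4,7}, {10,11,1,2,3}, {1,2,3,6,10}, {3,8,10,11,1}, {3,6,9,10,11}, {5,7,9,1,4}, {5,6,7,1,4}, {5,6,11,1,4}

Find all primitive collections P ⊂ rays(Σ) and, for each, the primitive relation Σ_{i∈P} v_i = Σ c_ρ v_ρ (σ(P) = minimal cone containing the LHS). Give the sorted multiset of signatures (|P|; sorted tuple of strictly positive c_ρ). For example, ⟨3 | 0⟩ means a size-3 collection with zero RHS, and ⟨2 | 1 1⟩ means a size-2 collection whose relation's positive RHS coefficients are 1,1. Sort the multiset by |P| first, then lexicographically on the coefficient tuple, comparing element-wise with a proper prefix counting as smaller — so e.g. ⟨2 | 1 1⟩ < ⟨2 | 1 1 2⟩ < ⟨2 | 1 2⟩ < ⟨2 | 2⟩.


Δ(Σ) — 12 vertices, 23 min non-faces:

  P = {5,10}:  v_{5} + v_{10} = 0  →  sig = ⟨2 | 0⟩
  P = {8,9}:  v_{8} + v_{9} = v_{3}  →  sig = ⟨2 | 1⟩
  P = {7,8}:  v_{7} + v_{8} = v_{6} + v_{10}  →  sig = ⟨2 | 1 1⟩
  P = {0,7}:  v_{0} + v_{7} = v_{4} + v_{8} + v_{10}  →  sig = ⟨2 | 1 1 1⟩
  P = {3,4}:  v_{3} + v_{4} = v_{1} + v_{10} + v_{11}  →  sig = ⟨2 | 1 1 1⟩
  P = {3,7}:  v_{3} + v_{7} = v_{6} + v_{9} + v_{10}  →  sig = ⟨2 | 1 1 1⟩
  P = {5,8}:  v_{5} + v_{8} = v_{1} + v_{6} + v_{11}  →  sig = ⟨2 | 1 1 1⟩
  P = {0,5}:  v_{0} + v_{5} = v_{1} + v_{4} + v_{8} + v_{11}  →  sig = ⟨2 | 1 1 1 1⟩
  P = {3,5}:  v_{3} + v_{5} = v_{1} + v_{6} + v_{9} + v_{11}  →  sig = ⟨2 | 1 1 1 1⟩
  P = {2,4}:  v_{2} + v_{4} = 2·v_{1} + v_{9} + v_{10} + v_{11}  →  sig = ⟨2 | 1 1 1 2⟩
  P = {2,7}:  v_{2} + v_{7} = v_{1} + v_{6} + 2·v_{9} + v_{10}  →  sig = ⟨2 | 1 1 1 2⟩
  P = {2,5}:  v_{2} + v_{5} = 2·v_{1} + v_{6} + 2·v_{9} + v_{11}  →  sig = ⟨2 | 1 1 2 2⟩
  P = {0,6}:  v_{0} + v_{6} = v_{4} + 2·v_{8}  →  sig = ⟨2 | 1 2⟩
  P = {2,8}:  v_{2} + v_{8} = v_{1} + 2·v_{3}  →  sig = ⟨2 | 1 2⟩
  P = {0,3}:  v_{0} + v_{3} = 2·v_{1} + v_{8} + 2·v_{10} + 2·v_{11}  →  sig = ⟨2 | 1 2 2 2⟩
  P = {0,2}:  v_{0} + v_{2} = 3·v_{1} + v_{3} + 2·v_{10} + 2·v_{11}  →  sig = ⟨2 | 1 2 2 3⟩
  P = {0,9}:  v_{0} + v_{9} = 2·v_{1} + 2·v_{10} + 2·v_{11}  →  sig = ⟨2 | 2 2 2⟩
  P = {1,7,11}:  v_{1} + v_{7} + v_{11} = 0  →  sig = ⟨3 | 0⟩
  P = {4,6,9}:  v_{4} + v_{6} + v_{9} = 0  →  sig = ⟨3 | 0⟩
  P = {1,3,9}:  v_{1} + v_{3} + v_{9} = v_{2}  →  sig = ⟨3 | 1⟩
  P = {1,6,10,11}:  v_{1} + v_{6} + v_{10} + v_{11} = v_{8}  →  sig = ⟨4 | 1⟩
  P = {2,6,10,11}:  v_{2} + v_{6} + v_{10} + v_{11} = 2·v_{3}  →  sig = ⟨4 | 2⟩
  P = {1,4,8,10,11}:  v_{1} + v_{4} + v_{8} + v_{10} + v_{11} = v_{0}  →  sig = ⟨5 | 1⟩

Sorted signature multiset PRS(X):
[⟨2 | 0⟩, ⟨2 | 1⟩, ⟨2 | 1 1⟩, ⟨2 | 1 1 1⟩, ⟨2 | 1 1 1⟩, ⟨2 | 1 1 1⟩, ⟨2 | 1 1 1⟩, ⟨2 | 1 1 1 1⟩, ⟨2 | 1 1 1 1⟩, ⟨2 | 1 1 1 2⟩, ⟨2 | 1 1 1 2⟩, ⟨2 | 1 1 2 2⟩, ⟨2 | 1 2⟩, ⟨2 | 1 2⟩, ⟨2 | 1 2 2 2⟩, ⟨2 | 1 2 2 3⟩, ⟨2 | 2 2 2⟩, ⟨3 | 0⟩, ⟨3 | 0⟩, ⟨3 | 1⟩, ⟨4 | 1⟩, ⟨4 | 2⟩, ⟨5 | 1⟩]


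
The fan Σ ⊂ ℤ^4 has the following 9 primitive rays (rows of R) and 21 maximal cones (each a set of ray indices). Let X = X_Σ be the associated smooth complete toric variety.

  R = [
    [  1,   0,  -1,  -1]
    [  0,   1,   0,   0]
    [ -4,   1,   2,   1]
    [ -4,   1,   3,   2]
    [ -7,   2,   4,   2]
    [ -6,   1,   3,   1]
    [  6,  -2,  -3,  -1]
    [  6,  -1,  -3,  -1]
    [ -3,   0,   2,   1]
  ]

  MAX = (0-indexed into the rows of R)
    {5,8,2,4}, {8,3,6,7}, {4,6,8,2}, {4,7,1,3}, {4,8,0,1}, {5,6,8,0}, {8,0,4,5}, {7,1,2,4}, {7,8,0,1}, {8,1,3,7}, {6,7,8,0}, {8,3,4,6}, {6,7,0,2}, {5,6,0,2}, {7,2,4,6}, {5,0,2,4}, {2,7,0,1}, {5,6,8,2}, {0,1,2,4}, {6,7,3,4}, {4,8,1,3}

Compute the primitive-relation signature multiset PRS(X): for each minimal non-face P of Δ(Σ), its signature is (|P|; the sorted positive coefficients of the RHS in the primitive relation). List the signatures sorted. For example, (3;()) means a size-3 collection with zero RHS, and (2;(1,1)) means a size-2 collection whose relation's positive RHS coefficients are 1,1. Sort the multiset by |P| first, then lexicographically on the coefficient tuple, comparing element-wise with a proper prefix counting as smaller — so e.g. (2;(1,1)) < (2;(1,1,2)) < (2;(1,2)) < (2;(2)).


13 collections generate NE(X_Σ); each relation:

  • {5,7}:  v_{5} + v_{7} = 0  ⟹  sig = (2;())
  • {1,6}:  v_{1} + v_{6} = v_{7}  ⟹  sig = (2;(1))
  • {0,3}:  v_{0} + v_{3} = v_{1} + v_{8}  ⟹  sig = (2;(1,1))
  • {1,5}:  v_{1} + v_{5} = v_{0} + v_{4}  ⟹  sig = (2;(1,1))
  • {3,5}:  v_{3} + v_{5} = v_{4} + v_{8}  ⟹  sig = (2;(1,1))
  • {2,3}:  v_{2} + v_{3} = 2·v_{4} + v_{6}  ⟹  sig = (2;(1,2))
  • {0,4,6}:  v_{0} + v_{4} + v_{6} = 0  ⟹  sig = (3;())
  • {0,2,8}:  v_{0} + v_{2} + v_{8} = v_{5}  ⟹  sig = (3;(1))
  • {0,4,7}:  v_{0} + v_{4} + v_{7} = v_{1}  ⟹  sig = (3;(1))
  • {1,2,8}:  v_{1} + v_{2} + v_{8} = v_{4}  ⟹  sig = (3;(1))
  • {4,7,8}:  v_{4} + v_{7} + v_{8} = v_{3}  ⟹  sig = (3;(1))
  • {2,7,8}:  v_{2} + v_{7} + v_{8} = v_{4} + v_{6}  ⟹  sig = (3;(1,1))
  • {4,5,6}:  v_{4} + v_{5} + v_{6} = v_{2} + v_{8}  ⟹  sig = (3;(1,1))

so the primitive-relation signature multiset is
    (2;())
    (2;(1))
    (2;(1,1))
    (2;(1,1))
    (2;(1,1))
    (2;(1,2))
    (3;())
    (3;(1))
    (3;(1))
    (3;(1))
    (3;(1))
    (3;(1,1))
    (3;(1,1))


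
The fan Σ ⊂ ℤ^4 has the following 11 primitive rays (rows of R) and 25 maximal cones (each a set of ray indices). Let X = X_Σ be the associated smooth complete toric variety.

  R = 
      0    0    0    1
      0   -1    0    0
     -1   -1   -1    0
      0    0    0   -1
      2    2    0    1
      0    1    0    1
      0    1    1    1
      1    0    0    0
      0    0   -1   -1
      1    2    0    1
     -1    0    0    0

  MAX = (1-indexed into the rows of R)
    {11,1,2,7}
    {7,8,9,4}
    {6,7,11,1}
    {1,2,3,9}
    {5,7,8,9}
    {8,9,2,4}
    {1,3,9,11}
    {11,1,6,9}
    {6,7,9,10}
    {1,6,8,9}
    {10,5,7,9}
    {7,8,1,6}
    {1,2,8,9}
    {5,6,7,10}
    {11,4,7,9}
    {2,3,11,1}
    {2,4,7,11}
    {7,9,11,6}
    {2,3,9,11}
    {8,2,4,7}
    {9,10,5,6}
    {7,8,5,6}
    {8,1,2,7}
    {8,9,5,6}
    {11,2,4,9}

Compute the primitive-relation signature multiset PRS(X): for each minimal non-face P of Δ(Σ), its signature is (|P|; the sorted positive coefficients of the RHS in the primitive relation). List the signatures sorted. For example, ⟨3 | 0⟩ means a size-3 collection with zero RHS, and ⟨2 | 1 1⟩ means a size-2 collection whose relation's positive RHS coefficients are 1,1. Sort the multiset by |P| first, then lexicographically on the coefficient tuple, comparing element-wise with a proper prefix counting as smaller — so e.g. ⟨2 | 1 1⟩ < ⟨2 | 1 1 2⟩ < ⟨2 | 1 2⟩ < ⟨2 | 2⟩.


The 24 primitive collections of Σ (r=11, n=4):

  • {1,4}:  v_{1} + v_{4} = 0  ⇒ sig = ⟨2 | 0⟩
  • {8,11}:  v_{8} + v_{11} = 0  ⇒ sig = ⟨2 | 0⟩
  • {2,6}:  v_{2} + v_{6} = v_{1}  ⇒ sig = ⟨2 | 1⟩
  • {5,11}:  v_{5} + v_{11} = v_{10}  ⇒ sig = ⟨2 | 1⟩
  • {8,10}:  v_{8} + v_{10} = v_{5}  ⇒ sig = ⟨2 | 1⟩
  • {2,10}:  v_{2} + v_{10} = v_{6} + v_{8}  ⇒ sig = ⟨2 | 1 1⟩
  • {3,7}:  v_{3} + v_{7} = v_{1} + v_{11}  ⇒ sig = ⟨2 | 1 1⟩
  • {4,6}:  v_{4} + v_{6} = v_{7} + v_{9}  ⇒ sig = ⟨2 | 1 1⟩
  • {3,4}:  v_{3} + v_{4} = v_{2} + v_{9} + v_{11}  ⇒ sig = ⟨2 | 1 1 1⟩
  • {3,8}:  v_{3} + v_{8} = v_{1} + v_{2} + v_{9}  ⇒ sig = ⟨2 | 1 1 1⟩
  • {3,10}:  v_{3} + v_{10} = v_{1} + v_{6} + v_{9}  ⇒ sig = ⟨2 | 1 1 1⟩
  • {10,11}:  v_{10} + v_{11} = v_{6} + v_{7} + v_{9}  ⇒ sig = ⟨2 | 1 1 1⟩
  • {3,5}:  v_{3} + v_{5} = v_{1} + v_{6} + v_{8} + v_{9}  ⇒ sig = ⟨2 | 1 1 1 1⟩
  • {3,6}:  v_{3} + v_{6} = 2·v_{1} + v_{9} + v_{11}  ⇒ sig = ⟨2 | 1 1 2⟩
  • {1,10}:  v_{1} + v_{10} = 2·v_{6} + v_{8}  ⇒ sig = ⟨2 | 1 2⟩
  • {2,5}:  v_{2} + v_{5} = v_{6} + 2·v_{8}  ⇒ sig = ⟨2 | 1 2⟩
  • {4,10}:  v_{4} + v_{10} = 2·v_{7} + v_{8} + 2·v_{9}  ⇒ sig = ⟨2 | 1 2 2⟩
  • {1,5}:  v_{1} + v_{5} = 2·v_{6} + 2·v_{8}  ⇒ sig = ⟨2 | 2 2⟩
  • {4,5}:  v_{4} + v_{5} = 2·v_{7} + 2·v_{8} + 2·v_{9}  ⇒ sig = ⟨2 | 2 2 2⟩
  • {2,7,9}:  v_{2} + v_{7} + v_{9} = 0  ⇒ sig = ⟨3 | 0⟩
  • {1,7,9}:  v_{1} + v_{7} + v_{9} = v_{6}  ⇒ sig = ⟨3 | 1⟩
  • {1,2,9,11}:  v_{1} + v_{2} + v_{9} + v_{11} = v_{3}  ⇒ sig = ⟨4 | 1⟩
  • {6,7,8,9}:  v_{6} + v_{7} + v_{8} + v_{9} = v_{10}  ⇒ sig = ⟨4 | 1⟩
  • {5,6,7,9}:  v_{5} + v_{6} + v_{7} + v_{9} = 2·v_{10}  ⇒ sig = ⟨4 | 2⟩

Signatures (|P|; sorted positive RHS coefficients), sorted:
    |P|=2: 19 collections, coeffs (), (), (1), (1), (1), (1,1), (1,1), (1,1), (1,1,1), (1,1,1), (1,1,1), (1,1,1), (1,1,1,1), (1,1,2), (1,2), (1,2), (1,2,2), (2,2), (2,2,2)
    |P|=3: 2 collections, coeffs (), (1)
    |P|=4: 3 collections, coeffs (1), (1), (2)
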